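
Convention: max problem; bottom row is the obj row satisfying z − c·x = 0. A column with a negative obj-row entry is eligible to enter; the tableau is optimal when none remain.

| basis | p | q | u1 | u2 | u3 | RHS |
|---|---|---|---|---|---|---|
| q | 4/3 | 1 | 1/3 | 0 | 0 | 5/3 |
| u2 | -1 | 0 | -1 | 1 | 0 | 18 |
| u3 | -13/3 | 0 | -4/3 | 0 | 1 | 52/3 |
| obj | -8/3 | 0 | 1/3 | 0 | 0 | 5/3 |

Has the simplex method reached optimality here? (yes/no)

The obj-row has a negative entry -8/3 in column p, so it is not optimal.

no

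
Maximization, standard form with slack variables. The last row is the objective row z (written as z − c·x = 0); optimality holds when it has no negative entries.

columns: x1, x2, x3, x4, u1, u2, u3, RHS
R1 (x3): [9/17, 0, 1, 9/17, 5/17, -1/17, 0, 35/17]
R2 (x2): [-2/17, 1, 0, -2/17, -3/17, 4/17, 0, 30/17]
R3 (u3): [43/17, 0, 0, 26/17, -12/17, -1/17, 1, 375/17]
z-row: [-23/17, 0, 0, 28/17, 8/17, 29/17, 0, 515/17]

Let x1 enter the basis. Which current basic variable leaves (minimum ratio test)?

x3

Column x1 entries and ratios — x3: (35/17)/(9/17) = 35/9; x2: -2/17 ≤ 0, skip; u3: (375/17)/(43/17) = 375/43.
Smallest ratio is 35/9 in the row of x3, so x3 leaves.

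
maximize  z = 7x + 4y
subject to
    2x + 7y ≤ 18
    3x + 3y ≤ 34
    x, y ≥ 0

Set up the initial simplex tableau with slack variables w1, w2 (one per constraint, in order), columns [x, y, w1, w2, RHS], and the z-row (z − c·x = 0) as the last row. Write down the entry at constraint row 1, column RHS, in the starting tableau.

The RHS of constraint 1 is b_1 = 18.

18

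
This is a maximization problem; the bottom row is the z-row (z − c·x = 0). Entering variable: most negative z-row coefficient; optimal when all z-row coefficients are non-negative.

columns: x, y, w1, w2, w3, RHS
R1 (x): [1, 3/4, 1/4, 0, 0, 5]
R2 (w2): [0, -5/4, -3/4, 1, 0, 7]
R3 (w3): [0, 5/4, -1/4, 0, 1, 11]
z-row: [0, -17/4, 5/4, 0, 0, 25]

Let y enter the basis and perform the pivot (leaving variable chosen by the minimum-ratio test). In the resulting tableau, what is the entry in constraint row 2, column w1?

Ratio test on column y — row 1: 5/(3/4) = 20/3; row 2: entry -5/4 ≤ 0; row 3: 11/(5/4) = 44/5. Minimum is 20/3 at row 1 (x leaves); pivot element 3/4.
Divide row 1 by 3/4; eliminate column y from the other rows.
Row 2 update in column w1: -3/4 − (-5/4)·(1/3) = -1/3.

-1/3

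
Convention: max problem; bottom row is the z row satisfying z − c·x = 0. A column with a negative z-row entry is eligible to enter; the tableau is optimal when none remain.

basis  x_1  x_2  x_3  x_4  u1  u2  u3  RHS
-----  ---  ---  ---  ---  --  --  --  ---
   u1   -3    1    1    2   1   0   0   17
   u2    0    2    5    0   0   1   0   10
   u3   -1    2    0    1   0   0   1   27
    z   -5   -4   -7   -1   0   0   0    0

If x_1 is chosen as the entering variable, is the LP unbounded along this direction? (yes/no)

Every constraint-row entry in column x_1 is ≤ 0, so increasing x_1 is unbounded.

yes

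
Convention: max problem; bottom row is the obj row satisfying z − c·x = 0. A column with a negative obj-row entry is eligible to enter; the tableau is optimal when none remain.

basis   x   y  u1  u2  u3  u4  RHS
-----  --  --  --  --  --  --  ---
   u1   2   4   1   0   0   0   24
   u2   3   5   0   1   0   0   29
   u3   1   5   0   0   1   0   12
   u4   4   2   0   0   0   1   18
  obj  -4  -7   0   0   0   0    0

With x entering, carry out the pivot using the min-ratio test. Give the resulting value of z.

18

Ratio test on column x — row 1: 24/2 = 12; row 2: 29/3 = 29/3; row 3: 12/1 = 12; row 4: 18/4 = 9/2. Minimum is 9/2 at row 4 (u4 leaves); pivot element 4.
Pivot on row 4; the obj-row RHS becomes 0 − (-4)·(9/2) = 18.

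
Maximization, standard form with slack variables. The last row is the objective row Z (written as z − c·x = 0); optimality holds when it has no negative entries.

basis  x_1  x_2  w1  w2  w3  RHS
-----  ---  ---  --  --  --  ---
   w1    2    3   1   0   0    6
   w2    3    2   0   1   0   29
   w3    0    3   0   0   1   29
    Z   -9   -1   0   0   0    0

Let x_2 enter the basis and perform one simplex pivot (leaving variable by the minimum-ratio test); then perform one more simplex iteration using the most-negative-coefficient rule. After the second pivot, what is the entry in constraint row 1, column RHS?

3

Ratio test on column x_2 — row 1: 6/3 = 2; row 2: 29/2 = 29/2; row 3: 29/3 = 29/3. Minimum is 2 at row 1 (w1 leaves); pivot element 3.
Divide row 1 by 3; eliminate column x_2 from the other rows.
Second iteration: most negative Z-row entry is -25/3 in column x_1, so x_1 enters.
Ratio test on column x_1 — row 1: 2/(2/3) = 3; row 2: 25/(5/3) = 15; row 3: entry -2 ≤ 0. Minimum is 3 at row 1 (x_2 leaves); pivot element 2/3.
Divide row 1 by 2/3; eliminate column x_1 from the other rows.
After both pivots, the entry at constraint row 1, column RHS is 3.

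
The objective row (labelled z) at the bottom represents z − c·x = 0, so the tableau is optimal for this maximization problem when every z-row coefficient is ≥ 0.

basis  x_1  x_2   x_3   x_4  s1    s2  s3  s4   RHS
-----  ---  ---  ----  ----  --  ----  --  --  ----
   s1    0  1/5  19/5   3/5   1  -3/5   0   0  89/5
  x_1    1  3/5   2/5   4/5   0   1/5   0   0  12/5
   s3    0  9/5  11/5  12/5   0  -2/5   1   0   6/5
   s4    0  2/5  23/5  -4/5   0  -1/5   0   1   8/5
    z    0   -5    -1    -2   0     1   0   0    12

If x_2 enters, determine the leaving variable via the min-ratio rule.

s3

Column x_2 entries and ratios — s1: (89/5)/(1/5) = 89; x_1: (12/5)/(3/5) = 4; s3: (6/5)/(9/5) = 2/3; s4: (8/5)/(2/5) = 4.
Smallest ratio is 2/3 in the row of s3, so s3 leaves.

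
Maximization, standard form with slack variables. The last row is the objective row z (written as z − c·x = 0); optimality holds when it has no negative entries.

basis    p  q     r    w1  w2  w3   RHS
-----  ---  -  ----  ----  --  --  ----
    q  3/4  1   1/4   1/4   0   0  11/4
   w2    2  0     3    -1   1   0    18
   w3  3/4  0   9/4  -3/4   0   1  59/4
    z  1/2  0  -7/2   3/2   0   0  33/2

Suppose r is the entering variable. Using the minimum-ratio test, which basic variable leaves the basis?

Column r entries and ratios — q: (11/4)/(1/4) = 11; w2: 18/3 = 6; w3: (59/4)/(9/4) = 59/9.
Smallest ratio is 6 in the row of w2, so w2 leaves.

w2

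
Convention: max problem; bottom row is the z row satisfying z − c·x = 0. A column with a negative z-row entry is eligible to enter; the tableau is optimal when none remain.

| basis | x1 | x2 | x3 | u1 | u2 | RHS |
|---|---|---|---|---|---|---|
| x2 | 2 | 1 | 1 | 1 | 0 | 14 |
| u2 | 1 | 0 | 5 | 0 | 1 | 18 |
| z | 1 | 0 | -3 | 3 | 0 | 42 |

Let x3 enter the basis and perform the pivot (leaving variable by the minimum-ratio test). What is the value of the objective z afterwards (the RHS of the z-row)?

264/5

Ratio test on column x3 — row 1: 14/1 = 14; row 2: 18/5 = 18/5. Minimum is 18/5 at row 2 (u2 leaves); pivot element 5.
Pivot on row 2; the z-row RHS becomes 42 − (-3)·(18/5) = 264/5.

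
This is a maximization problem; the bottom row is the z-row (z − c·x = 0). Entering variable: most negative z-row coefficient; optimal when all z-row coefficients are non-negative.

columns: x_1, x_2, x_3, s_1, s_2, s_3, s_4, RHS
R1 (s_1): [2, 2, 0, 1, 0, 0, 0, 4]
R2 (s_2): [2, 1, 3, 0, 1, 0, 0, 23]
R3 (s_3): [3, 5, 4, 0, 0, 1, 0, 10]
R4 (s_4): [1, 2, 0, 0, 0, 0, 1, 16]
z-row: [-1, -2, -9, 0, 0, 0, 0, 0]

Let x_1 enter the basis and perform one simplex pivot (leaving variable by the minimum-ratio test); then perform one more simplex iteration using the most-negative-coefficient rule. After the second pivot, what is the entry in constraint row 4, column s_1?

-1/2

Ratio test on column x_1 — row 1: 4/2 = 2; row 2: 23/2 = 23/2; row 3: 10/3 = 10/3; row 4: 16/1 = 16. Minimum is 2 at row 1 (s_1 leaves); pivot element 2.
Divide row 1 by 2; eliminate column x_1 from the other rows.
Second iteration: most negative z-row entry is -9 in column x_3, so x_3 enters.
Ratio test on column x_3 — row 1: entry 0 ≤ 0; row 2: 19/3 = 19/3; row 3: 4/4 = 1; row 4: entry 0 ≤ 0. Minimum is 1 at row 3 (s_3 leaves); pivot element 4.
Divide row 3 by 4; eliminate column x_3 from the other rows.
After both pivots, the entry at constraint row 4, column s_1 is -1/2.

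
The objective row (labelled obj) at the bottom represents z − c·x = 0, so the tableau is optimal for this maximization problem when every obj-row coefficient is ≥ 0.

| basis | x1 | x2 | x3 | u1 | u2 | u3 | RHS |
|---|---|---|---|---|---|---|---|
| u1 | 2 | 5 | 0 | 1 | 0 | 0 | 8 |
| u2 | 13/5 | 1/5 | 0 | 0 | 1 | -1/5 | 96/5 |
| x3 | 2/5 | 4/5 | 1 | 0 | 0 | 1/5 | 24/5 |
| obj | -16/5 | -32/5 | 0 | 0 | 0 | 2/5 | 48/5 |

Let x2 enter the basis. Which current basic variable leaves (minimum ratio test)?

Column x2 entries and ratios — u1: 8/5 = 8/5; u2: (96/5)/(1/5) = 96; x3: (24/5)/(4/5) = 6.
Smallest ratio is 8/5 in the row of u1, so u1 leaves.

u1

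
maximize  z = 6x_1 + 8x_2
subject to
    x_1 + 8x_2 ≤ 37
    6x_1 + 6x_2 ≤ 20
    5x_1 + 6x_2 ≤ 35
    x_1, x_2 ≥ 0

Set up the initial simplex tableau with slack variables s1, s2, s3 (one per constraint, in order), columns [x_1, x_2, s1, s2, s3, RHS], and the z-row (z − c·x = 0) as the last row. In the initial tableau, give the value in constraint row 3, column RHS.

35

The RHS of constraint 3 is b_3 = 35.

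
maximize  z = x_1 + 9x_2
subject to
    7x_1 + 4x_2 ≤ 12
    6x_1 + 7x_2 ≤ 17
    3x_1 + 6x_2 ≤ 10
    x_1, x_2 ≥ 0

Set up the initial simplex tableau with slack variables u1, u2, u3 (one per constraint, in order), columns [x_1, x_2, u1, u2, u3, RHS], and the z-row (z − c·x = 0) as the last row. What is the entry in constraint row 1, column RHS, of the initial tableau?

The RHS of constraint 1 is b_1 = 12.

12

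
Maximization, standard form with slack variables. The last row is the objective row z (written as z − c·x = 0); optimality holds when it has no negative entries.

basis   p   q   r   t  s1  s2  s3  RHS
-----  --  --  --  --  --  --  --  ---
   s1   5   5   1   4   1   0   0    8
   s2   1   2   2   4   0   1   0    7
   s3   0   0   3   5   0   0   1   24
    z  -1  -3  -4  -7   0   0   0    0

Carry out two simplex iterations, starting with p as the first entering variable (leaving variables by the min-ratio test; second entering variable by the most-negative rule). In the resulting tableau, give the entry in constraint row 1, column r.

Ratio test on column p — row 1: 8/5 = 8/5; row 2: 7/1 = 7; row 3: entry 0 ≤ 0. Minimum is 8/5 at row 1 (s1 leaves); pivot element 5.
Divide row 1 by 5; eliminate column p from the other rows.
Second iteration: most negative z-row entry is -31/5 in column t, so t enters.
Ratio test on column t — row 1: (8/5)/(4/5) = 2; row 2: (27/5)/(16/5) = 27/16; row 3: 24/5 = 24/5. Minimum is 27/16 at row 2 (s2 leaves); pivot element 16/5.
Divide row 2 by 16/5; eliminate column t from the other rows.
After both pivots, the entry at constraint row 1, column r is -1/4.

-1/4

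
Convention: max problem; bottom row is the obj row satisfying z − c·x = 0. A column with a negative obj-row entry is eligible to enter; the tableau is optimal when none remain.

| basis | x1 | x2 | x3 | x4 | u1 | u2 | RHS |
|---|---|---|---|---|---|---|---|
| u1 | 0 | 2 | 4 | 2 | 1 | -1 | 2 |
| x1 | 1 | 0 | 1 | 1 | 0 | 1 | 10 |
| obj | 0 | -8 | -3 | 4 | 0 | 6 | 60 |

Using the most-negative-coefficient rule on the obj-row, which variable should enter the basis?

x2

Negative obj-row entries: x2: -8, x3: -3.
The most negative is -8 in column x2, so x2 enters.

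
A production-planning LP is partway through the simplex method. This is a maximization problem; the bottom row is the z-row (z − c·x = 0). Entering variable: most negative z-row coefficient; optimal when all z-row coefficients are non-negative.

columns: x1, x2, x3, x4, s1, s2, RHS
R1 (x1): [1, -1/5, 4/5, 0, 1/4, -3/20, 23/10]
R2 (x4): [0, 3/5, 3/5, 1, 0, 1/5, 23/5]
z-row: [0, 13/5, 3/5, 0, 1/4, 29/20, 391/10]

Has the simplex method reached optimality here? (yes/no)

yes

Every z-row coefficient is ≥ 0, so the tableau is optimal.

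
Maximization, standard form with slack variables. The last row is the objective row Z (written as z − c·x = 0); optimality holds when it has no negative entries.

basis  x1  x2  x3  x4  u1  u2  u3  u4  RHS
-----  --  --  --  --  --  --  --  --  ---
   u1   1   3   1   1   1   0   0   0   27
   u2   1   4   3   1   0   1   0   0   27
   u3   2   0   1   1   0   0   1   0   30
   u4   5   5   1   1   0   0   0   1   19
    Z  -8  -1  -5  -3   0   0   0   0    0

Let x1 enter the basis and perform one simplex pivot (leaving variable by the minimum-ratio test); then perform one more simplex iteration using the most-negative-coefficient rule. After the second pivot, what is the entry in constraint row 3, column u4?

-5/14

Ratio test on column x1 — row 1: 27/1 = 27; row 2: 27/1 = 27; row 3: 30/2 = 15; row 4: 19/5 = 19/5. Minimum is 19/5 at row 4 (u4 leaves); pivot element 5.
Divide row 4 by 5; eliminate column x1 from the other rows.
Second iteration: most negative Z-row entry is -17/5 in column x3, so x3 enters.
Ratio test on column x3 — row 1: (116/5)/(4/5) = 29; row 2: (116/5)/(14/5) = 58/7; row 3: (112/5)/(3/5) = 112/3; row 4: (19/5)/(1/5) = 19. Minimum is 58/7 at row 2 (u2 leaves); pivot element 14/5.
Divide row 2 by 14/5; eliminate column x3 from the other rows.
After both pivots, the entry at constraint row 3, column u4 is -5/14.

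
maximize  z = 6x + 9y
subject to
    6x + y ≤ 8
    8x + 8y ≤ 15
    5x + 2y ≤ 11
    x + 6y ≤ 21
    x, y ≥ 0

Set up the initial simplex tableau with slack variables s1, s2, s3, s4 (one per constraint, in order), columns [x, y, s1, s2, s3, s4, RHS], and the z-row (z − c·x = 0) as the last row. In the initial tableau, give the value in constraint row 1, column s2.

Slack s2 belongs to constraint 2; its column is the unit vector e_2, so the entry in row 1 is 0.

0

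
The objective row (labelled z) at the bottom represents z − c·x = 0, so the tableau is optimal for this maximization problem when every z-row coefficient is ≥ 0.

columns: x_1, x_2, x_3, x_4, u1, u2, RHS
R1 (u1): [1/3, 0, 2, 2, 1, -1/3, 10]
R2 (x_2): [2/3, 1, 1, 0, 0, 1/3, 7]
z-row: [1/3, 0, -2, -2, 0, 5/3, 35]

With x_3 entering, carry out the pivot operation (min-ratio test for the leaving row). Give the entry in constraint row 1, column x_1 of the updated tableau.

Ratio test on column x_3 — row 1: 10/2 = 5; row 2: 7/1 = 7. Minimum is 5 at row 1 (u1 leaves); pivot element 2.
Divide row 1 by 2; eliminate column x_3 from the other rows.
In the new row 1, the x_1 entry is the old entry divided by the pivot: (1/3)/2 = 1/6.

1/6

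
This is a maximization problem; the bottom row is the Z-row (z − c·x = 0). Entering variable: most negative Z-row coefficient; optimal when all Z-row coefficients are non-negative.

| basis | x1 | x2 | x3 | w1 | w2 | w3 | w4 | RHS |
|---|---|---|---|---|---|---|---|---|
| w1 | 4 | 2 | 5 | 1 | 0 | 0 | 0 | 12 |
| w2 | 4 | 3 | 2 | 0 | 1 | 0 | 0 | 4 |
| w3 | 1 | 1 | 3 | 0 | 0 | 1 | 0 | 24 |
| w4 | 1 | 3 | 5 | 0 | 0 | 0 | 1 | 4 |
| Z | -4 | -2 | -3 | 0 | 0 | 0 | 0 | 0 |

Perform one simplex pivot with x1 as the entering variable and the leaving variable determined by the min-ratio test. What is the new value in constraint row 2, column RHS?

1

Ratio test on column x1 — row 1: 12/4 = 3; row 2: 4/4 = 1; row 3: 24/1 = 24; row 4: 4/1 = 4. Minimum is 1 at row 2 (w2 leaves); pivot element 4.
Divide row 2 by 4; eliminate column x1 from the other rows.
In the new row 2, the RHS entry is the old entry divided by the pivot: 4/4 = 1.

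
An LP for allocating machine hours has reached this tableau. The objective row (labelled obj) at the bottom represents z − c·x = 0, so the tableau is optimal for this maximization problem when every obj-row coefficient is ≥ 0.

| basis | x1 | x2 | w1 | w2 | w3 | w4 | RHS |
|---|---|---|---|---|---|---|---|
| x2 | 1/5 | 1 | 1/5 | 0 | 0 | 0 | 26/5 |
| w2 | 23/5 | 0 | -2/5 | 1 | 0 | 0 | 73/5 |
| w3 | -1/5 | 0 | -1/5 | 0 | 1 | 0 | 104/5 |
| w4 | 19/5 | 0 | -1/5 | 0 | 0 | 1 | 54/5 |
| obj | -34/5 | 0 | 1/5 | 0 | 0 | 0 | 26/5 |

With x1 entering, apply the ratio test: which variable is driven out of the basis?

Column x1 entries and ratios — x2: (26/5)/(1/5) = 26; w2: (73/5)/(23/5) = 73/23; w3: -1/5 ≤ 0, skip; w4: (54/5)/(19/5) = 54/19.
Smallest ratio is 54/19 in the row of w4, so w4 leaves.

w4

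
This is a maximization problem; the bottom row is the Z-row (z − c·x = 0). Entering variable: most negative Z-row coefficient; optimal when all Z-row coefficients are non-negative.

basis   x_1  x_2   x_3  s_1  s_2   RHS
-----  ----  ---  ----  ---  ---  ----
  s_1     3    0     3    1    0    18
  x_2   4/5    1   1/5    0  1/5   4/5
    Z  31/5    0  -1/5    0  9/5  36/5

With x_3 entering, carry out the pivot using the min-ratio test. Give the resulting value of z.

Ratio test on column x_3 — row 1: 18/3 = 6; row 2: (4/5)/(1/5) = 4. Minimum is 4 at row 2 (x_2 leaves); pivot element 1/5.
Pivot on row 2; the Z-row RHS becomes 36/5 − (-1/5)·4 = 8.

8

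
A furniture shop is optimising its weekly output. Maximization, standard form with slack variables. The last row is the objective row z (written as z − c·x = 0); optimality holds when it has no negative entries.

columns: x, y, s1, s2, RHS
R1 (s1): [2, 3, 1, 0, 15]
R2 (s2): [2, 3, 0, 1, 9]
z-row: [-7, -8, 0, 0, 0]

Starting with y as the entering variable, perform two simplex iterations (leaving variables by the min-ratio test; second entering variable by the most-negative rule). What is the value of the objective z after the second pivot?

Ratio test on column y — row 1: 15/3 = 5; row 2: 9/3 = 3. Minimum is 3 at row 2 (s2 leaves); pivot element 3.
Pivot on row 2; the z-row RHS becomes 0 − (-8)·3 = 24.
Next entering variable (most negative z-row entry -5/3): x.
Ratio test on column x — row 1: entry 0 ≤ 0; row 2: 3/(2/3) = 9/2. Minimum is 9/2 at row 2 (y leaves); pivot element 2/3.
After the second pivot the z-row RHS is 24 − (-5/3)·(9/2) = 63/2.

63/2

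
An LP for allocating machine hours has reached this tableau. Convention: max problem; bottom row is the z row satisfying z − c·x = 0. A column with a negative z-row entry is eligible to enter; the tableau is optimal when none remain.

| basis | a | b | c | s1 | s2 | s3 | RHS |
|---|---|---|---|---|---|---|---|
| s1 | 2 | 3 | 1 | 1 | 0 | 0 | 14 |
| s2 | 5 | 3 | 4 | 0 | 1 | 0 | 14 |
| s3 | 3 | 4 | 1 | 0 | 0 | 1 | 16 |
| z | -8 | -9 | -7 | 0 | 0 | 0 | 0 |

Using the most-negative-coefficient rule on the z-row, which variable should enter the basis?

Negative z-row entries: a: -8, b: -9, c: -7.
The most negative is -9 in column b, so b enters.

b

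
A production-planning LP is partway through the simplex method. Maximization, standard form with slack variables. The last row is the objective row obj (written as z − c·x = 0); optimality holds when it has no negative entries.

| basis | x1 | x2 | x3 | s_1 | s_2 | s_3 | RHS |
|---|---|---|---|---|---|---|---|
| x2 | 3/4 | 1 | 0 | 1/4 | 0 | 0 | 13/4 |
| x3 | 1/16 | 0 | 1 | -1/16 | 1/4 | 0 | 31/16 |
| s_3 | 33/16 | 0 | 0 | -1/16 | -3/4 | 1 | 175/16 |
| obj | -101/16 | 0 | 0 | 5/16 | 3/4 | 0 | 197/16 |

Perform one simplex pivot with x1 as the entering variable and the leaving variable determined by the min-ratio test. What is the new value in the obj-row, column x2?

101/12

Ratio test on column x1 — row 1: (13/4)/(3/4) = 13/3; row 2: (31/16)/(1/16) = 31; row 3: (175/16)/(33/16) = 175/33. Minimum is 13/3 at row 1 (x2 leaves); pivot element 3/4.
Divide row 1 by 3/4; eliminate column x1 from the other rows.
obj-row update in column x2: 0 − (-101/16)·(4/3) = 101/12.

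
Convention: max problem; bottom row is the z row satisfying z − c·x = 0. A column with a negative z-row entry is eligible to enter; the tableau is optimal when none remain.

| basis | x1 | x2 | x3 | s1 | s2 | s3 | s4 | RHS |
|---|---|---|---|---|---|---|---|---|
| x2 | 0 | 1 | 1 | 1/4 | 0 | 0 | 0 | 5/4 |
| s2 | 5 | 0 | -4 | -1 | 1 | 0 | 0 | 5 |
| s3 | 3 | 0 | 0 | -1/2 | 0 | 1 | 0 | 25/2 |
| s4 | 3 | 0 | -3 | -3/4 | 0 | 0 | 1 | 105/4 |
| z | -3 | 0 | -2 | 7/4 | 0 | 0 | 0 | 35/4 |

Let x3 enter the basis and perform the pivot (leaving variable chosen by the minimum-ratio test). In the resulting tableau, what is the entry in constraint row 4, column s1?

0

Ratio test on column x3 — row 1: (5/4)/1 = 5/4; row 2: entry -4 ≤ 0; row 3: entry 0 ≤ 0; row 4: entry -3 ≤ 0. Minimum is 5/4 at row 1 (x2 leaves); pivot element 1.
Divide row 1 by 1; eliminate column x3 from the other rows.
Row 4 update in column s1: -3/4 − (-3)·(1/4) = 0.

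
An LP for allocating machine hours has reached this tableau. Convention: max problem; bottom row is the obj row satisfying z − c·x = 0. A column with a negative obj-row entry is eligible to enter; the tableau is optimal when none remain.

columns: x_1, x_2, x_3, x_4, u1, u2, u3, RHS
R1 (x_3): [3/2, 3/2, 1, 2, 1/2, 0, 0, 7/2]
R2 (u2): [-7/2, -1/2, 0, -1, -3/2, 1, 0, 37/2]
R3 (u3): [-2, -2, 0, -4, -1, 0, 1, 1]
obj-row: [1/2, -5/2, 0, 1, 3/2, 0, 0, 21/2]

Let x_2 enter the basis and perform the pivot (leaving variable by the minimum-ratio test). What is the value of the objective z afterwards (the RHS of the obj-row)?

Ratio test on column x_2 — row 1: (7/2)/(3/2) = 7/3; row 2: entry -1/2 ≤ 0; row 3: entry -2 ≤ 0. Minimum is 7/3 at row 1 (x_3 leaves); pivot element 3/2.
Pivot on row 1; the obj-row RHS becomes 21/2 − (-5/2)·(7/3) = 49/3.

49/3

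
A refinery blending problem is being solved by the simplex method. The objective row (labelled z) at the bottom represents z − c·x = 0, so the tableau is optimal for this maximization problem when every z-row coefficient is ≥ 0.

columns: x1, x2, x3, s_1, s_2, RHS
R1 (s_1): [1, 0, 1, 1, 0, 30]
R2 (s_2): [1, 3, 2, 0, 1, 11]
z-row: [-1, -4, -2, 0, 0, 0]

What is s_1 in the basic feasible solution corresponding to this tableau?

30

s_1 is basic (row 1); its value is the RHS of that row, 30.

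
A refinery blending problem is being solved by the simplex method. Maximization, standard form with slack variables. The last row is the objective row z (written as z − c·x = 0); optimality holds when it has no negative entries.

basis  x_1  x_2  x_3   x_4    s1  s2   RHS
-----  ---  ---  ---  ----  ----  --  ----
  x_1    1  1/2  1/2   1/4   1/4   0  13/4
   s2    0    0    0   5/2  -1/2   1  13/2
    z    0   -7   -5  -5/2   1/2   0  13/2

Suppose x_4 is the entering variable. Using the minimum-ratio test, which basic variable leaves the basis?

s2

Column x_4 entries and ratios — x_1: (13/4)/(1/4) = 13; s2: (13/2)/(5/2) = 13/5.
Smallest ratio is 13/5 in the row of s2, so s2 leaves.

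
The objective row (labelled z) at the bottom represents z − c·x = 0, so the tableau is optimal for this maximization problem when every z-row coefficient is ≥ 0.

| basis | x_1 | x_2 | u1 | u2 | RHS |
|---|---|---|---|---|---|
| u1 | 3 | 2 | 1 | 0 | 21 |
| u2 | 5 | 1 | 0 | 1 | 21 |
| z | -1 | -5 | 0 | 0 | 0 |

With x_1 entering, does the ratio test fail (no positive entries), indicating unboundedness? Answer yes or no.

no

Column x_1 has positive entries in row(s) 1, 2, so the ratio test bounds it — not unbounded.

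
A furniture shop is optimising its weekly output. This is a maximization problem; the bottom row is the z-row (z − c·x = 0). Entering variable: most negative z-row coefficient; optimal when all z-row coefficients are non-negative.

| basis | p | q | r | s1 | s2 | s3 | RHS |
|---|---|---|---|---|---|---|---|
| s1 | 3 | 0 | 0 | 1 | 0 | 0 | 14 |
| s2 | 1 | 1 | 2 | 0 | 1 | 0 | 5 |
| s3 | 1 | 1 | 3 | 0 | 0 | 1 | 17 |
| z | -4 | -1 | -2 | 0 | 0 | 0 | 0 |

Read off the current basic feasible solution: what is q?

q is not in the basis, so in the current basic feasible solution q = 0.

0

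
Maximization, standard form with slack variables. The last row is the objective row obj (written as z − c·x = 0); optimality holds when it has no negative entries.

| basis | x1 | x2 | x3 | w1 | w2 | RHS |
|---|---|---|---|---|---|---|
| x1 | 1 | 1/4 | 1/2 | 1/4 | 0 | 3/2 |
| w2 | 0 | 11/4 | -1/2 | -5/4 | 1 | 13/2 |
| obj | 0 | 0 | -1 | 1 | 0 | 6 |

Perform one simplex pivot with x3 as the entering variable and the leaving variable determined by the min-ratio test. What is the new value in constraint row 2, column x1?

1

Ratio test on column x3 — row 1: (3/2)/(1/2) = 3; row 2: entry -1/2 ≤ 0. Minimum is 3 at row 1 (x1 leaves); pivot element 1/2.
Divide row 1 by 1/2; eliminate column x3 from the other rows.
Row 2 update in column x1: 0 − (-1/2)·2 = 1.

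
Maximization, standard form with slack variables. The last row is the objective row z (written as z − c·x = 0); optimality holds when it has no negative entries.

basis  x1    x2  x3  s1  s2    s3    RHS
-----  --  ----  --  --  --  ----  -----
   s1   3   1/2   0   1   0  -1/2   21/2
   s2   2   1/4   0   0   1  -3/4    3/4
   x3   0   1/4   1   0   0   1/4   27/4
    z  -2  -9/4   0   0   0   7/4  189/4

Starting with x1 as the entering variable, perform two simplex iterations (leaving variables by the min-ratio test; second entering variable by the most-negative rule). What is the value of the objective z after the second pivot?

Ratio test on column x1 — row 1: (21/2)/3 = 7/2; row 2: (3/4)/2 = 3/8; row 3: entry 0 ≤ 0. Minimum is 3/8 at row 2 (s2 leaves); pivot element 2.
Pivot on row 2; the z-row RHS becomes 189/4 − (-2)·(3/8) = 48.
Next entering variable (most negative z-row entry -2): x2.
Ratio test on column x2 — row 1: (75/8)/(1/8) = 75; row 2: (3/8)/(1/8) = 3; row 3: (27/4)/(1/4) = 27. Minimum is 3 at row 2 (x1 leaves); pivot element 1/8.
After the second pivot the z-row RHS is 48 − (-2)·3 = 54.

54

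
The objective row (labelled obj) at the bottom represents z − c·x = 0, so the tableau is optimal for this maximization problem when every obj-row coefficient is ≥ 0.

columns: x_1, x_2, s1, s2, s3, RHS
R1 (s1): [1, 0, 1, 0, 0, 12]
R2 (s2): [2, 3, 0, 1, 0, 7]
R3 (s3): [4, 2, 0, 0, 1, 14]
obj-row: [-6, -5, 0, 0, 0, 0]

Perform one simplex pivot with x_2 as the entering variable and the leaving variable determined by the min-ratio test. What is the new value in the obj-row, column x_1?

-8/3

Ratio test on column x_2 — row 1: entry 0 ≤ 0; row 2: 7/3 = 7/3; row 3: 14/2 = 7. Minimum is 7/3 at row 2 (s2 leaves); pivot element 3.
Divide row 2 by 3; eliminate column x_2 from the other rows.
obj-row update in column x_1: -6 − (-5)·(2/3) = -8/3.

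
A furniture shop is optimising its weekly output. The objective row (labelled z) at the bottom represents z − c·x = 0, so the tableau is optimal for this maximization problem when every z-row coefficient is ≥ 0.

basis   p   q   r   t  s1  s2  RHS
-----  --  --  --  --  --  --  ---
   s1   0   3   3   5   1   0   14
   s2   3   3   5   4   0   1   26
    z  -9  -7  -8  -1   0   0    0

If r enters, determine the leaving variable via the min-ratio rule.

Column r entries and ratios — s1: 14/3 = 14/3; s2: 26/5 = 26/5.
Smallest ratio is 14/3 in the row of s1, so s1 leaves.

s1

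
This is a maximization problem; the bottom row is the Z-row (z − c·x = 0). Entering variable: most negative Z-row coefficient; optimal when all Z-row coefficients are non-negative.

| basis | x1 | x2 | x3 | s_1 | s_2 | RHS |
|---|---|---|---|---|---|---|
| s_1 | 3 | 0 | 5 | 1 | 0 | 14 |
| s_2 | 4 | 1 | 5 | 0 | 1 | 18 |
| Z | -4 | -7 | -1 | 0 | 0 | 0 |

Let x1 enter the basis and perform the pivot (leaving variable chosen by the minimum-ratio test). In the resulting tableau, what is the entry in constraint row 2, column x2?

Ratio test on column x1 — row 1: 14/3 = 14/3; row 2: 18/4 = 9/2. Minimum is 9/2 at row 2 (s_2 leaves); pivot element 4.
Divide row 2 by 4; eliminate column x1 from the other rows.
In the new row 2, the x2 entry is the old entry divided by the pivot: 1/4 = 1/4.

1/4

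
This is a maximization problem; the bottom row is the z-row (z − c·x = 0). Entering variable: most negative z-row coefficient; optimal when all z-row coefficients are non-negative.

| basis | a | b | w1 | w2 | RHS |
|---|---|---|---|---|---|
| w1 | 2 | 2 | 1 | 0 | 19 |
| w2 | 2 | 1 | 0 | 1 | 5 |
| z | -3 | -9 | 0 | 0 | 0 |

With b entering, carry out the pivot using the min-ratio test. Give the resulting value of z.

45

Ratio test on column b — row 1: 19/2 = 19/2; row 2: 5/1 = 5. Minimum is 5 at row 2 (w2 leaves); pivot element 1.
Pivot on row 2; the z-row RHS becomes 0 − (-9)·5 = 45.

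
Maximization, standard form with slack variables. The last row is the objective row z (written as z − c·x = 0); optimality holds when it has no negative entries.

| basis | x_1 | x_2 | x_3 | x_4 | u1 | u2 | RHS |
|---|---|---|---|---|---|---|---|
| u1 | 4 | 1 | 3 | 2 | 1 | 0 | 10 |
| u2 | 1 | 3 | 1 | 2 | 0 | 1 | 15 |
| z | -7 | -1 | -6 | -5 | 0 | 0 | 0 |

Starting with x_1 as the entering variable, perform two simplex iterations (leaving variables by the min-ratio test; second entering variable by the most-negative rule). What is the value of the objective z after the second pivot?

Ratio test on column x_1 — row 1: 10/4 = 5/2; row 2: 15/1 = 15. Minimum is 5/2 at row 1 (u1 leaves); pivot element 4.
Pivot on row 1; the z-row RHS becomes 0 − (-7)·(5/2) = 35/2.
Next entering variable (most negative z-row entry -3/2): x_4.
Ratio test on column x_4 — row 1: (5/2)/(1/2) = 5; row 2: (25/2)/(3/2) = 25/3. Minimum is 5 at row 1 (x_1 leaves); pivot element 1/2.
After the second pivot the z-row RHS is 35/2 − (-3/2)·5 = 25.

25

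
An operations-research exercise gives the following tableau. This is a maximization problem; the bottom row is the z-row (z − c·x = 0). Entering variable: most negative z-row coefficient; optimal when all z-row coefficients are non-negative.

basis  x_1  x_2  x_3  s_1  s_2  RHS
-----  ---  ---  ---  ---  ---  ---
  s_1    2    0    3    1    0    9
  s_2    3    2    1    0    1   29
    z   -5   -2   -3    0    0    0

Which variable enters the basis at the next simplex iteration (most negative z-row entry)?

x_1

Negative z-row entries: x_1: -5, x_2: -2, x_3: -3.
The most negative is -5 in column x_1, so x_1 enters.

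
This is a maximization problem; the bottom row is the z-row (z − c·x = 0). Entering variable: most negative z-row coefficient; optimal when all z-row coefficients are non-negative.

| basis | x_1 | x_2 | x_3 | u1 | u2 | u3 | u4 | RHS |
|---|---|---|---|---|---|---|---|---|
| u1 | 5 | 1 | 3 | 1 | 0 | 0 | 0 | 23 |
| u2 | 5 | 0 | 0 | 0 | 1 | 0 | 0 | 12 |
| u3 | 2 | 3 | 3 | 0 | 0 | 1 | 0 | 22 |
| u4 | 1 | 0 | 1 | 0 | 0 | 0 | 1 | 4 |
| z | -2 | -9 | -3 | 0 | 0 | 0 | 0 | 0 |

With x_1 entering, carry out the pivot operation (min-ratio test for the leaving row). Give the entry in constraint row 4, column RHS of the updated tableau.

8/5

Ratio test on column x_1 — row 1: 23/5 = 23/5; row 2: 12/5 = 12/5; row 3: 22/2 = 11; row 4: 4/1 = 4. Minimum is 12/5 at row 2 (u2 leaves); pivot element 5.
Divide row 2 by 5; eliminate column x_1 from the other rows.
Row 4 update in column RHS: 4 − 1·(12/5) = 8/5.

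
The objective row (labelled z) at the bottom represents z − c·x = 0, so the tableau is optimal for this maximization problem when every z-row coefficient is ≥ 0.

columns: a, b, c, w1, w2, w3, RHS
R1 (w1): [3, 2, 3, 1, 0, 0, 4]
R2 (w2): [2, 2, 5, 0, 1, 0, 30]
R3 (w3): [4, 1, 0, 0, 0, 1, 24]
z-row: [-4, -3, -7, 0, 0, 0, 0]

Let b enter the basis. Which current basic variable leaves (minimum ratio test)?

w1

Column b entries and ratios — w1: 4/2 = 2; w2: 30/2 = 15; w3: 24/1 = 24.
Smallest ratio is 2 in the row of w1, so w1 leaves.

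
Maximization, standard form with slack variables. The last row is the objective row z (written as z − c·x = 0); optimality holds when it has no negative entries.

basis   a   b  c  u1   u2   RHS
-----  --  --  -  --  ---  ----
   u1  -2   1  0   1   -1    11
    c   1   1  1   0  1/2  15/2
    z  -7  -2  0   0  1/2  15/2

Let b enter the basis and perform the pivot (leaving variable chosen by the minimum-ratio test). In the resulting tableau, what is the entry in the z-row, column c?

2

Ratio test on column b — row 1: 11/1 = 11; row 2: (15/2)/1 = 15/2. Minimum is 15/2 at row 2 (c leaves); pivot element 1.
Divide row 2 by 1; eliminate column b from the other rows.
z-row update in column c: 0 − (-2)·1 = 2.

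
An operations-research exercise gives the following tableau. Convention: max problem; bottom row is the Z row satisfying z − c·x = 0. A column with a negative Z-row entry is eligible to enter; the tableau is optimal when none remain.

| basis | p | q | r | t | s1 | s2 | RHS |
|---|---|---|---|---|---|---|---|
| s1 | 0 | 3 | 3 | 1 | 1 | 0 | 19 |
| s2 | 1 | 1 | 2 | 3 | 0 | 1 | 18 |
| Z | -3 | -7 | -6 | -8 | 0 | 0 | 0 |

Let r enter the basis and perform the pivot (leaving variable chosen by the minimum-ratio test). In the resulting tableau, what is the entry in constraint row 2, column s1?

-2/3

Ratio test on column r — row 1: 19/3 = 19/3; row 2: 18/2 = 9. Minimum is 19/3 at row 1 (s1 leaves); pivot element 3.
Divide row 1 by 3; eliminate column r from the other rows.
Row 2 update in column s1: 0 − 2·(1/3) = -2/3.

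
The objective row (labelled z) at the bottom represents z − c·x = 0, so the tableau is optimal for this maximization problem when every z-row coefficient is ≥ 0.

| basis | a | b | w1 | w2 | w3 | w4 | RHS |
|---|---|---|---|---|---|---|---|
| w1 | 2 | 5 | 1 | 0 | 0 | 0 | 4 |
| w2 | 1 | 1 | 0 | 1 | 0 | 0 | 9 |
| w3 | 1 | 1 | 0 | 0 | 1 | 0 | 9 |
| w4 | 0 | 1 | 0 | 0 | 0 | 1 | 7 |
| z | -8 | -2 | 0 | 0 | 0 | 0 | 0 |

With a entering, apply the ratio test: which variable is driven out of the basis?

w1

Column a entries and ratios — w1: 4/2 = 2; w2: 9/1 = 9; w3: 9/1 = 9; w4: 0 ≤ 0, skip.
Smallest ratio is 2 in the row of w1, so w1 leaves.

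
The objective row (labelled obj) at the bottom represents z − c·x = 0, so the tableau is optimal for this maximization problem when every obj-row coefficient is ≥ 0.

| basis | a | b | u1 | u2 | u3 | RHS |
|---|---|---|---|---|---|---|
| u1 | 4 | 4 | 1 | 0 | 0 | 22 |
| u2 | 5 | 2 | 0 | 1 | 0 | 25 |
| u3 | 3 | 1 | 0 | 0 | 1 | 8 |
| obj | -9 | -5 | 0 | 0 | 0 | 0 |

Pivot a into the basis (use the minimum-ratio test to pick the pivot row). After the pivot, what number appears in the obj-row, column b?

-2

Ratio test on column a — row 1: 22/4 = 11/2; row 2: 25/5 = 5; row 3: 8/3 = 8/3. Minimum is 8/3 at row 3 (u3 leaves); pivot element 3.
Divide row 3 by 3; eliminate column a from the other rows.
obj-row update in column b: -5 − (-9)·(1/3) = -2.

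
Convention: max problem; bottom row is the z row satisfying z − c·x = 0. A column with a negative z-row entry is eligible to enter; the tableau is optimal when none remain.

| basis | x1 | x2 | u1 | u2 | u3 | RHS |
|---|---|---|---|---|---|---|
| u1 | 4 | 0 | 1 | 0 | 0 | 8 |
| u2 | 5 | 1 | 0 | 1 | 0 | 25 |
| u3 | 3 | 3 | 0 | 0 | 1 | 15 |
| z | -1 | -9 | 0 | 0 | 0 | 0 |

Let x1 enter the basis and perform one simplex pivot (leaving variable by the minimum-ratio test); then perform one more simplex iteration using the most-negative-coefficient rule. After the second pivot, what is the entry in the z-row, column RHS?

29

Ratio test on column x1 — row 1: 8/4 = 2; row 2: 25/5 = 5; row 3: 15/3 = 5. Minimum is 2 at row 1 (u1 leaves); pivot element 4.
Divide row 1 by 4; eliminate column x1 from the other rows.
Second iteration: most negative z-row entry is -9 in column x2, so x2 enters.
Ratio test on column x2 — row 1: entry 0 ≤ 0; row 2: 15/1 = 15; row 3: 9/3 = 3. Minimum is 3 at row 3 (u3 leaves); pivot element 3.
Divide row 3 by 3; eliminate column x2 from the other rows.
After both pivots, the entry at the z-row, column RHS is 29.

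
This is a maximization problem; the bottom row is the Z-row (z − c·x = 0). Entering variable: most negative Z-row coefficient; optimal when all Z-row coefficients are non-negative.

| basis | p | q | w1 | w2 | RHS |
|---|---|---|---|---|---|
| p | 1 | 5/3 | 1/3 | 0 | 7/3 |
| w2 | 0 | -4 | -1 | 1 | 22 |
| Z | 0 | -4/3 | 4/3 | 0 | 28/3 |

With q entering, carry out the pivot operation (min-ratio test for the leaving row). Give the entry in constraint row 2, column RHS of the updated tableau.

Ratio test on column q — row 1: (7/3)/(5/3) = 7/5; row 2: entry -4 ≤ 0. Minimum is 7/5 at row 1 (p leaves); pivot element 5/3.
Divide row 1 by 5/3; eliminate column q from the other rows.
Row 2 update in column RHS: 22 − (-4)·(7/5) = 138/5.

138/5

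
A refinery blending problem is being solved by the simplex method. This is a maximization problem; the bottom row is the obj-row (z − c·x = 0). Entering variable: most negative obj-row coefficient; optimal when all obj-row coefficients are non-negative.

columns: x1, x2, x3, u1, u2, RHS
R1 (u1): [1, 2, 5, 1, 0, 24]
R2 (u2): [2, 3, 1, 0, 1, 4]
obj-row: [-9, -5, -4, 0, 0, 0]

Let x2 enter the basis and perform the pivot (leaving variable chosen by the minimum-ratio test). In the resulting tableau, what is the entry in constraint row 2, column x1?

Ratio test on column x2 — row 1: 24/2 = 12; row 2: 4/3 = 4/3. Minimum is 4/3 at row 2 (u2 leaves); pivot element 3.
Divide row 2 by 3; eliminate column x2 from the other rows.
In the new row 2, the x1 entry is the old entry divided by the pivot: 2/3 = 2/3.

2/3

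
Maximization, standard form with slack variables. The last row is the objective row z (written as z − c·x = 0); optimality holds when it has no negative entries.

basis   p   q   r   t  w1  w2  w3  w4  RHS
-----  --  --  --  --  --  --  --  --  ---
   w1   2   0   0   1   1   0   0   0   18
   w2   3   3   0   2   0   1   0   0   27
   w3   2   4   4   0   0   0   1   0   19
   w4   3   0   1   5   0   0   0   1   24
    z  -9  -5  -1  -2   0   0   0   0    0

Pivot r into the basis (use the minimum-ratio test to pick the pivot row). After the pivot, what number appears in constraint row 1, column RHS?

18

Ratio test on column r — row 1: entry 0 ≤ 0; row 2: entry 0 ≤ 0; row 3: 19/4 = 19/4; row 4: 24/1 = 24. Minimum is 19/4 at row 3 (w3 leaves); pivot element 4.
Divide row 3 by 4; eliminate column r from the other rows.
Row 1 update in column RHS: 18 − 0·(19/4) = 18.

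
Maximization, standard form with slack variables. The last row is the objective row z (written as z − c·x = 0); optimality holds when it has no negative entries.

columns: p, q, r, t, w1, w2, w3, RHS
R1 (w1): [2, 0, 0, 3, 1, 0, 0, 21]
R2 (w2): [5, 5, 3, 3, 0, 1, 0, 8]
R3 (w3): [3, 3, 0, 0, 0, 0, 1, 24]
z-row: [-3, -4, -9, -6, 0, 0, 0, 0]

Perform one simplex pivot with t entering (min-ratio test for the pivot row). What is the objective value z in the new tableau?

Ratio test on column t — row 1: 21/3 = 7; row 2: 8/3 = 8/3; row 3: entry 0 ≤ 0. Minimum is 8/3 at row 2 (w2 leaves); pivot element 3.
Pivot on row 2; the z-row RHS becomes 0 − (-6)·(8/3) = 16.

16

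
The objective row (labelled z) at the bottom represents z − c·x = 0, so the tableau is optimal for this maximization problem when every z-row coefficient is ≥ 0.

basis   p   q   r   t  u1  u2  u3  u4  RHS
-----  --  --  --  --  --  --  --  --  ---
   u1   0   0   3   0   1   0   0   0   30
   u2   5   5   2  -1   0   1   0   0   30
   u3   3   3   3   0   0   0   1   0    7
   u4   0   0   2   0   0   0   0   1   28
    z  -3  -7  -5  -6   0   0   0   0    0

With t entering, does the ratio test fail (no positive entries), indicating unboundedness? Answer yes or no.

Every constraint-row entry in column t is ≤ 0, so increasing t is unbounded.

yes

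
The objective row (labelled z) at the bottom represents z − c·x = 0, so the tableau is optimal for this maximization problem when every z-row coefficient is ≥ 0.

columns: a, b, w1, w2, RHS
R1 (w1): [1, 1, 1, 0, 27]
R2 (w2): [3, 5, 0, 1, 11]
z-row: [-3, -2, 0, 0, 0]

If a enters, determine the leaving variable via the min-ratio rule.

w2

Column a entries and ratios — w1: 27/1 = 27; w2: 11/3 = 11/3.
Smallest ratio is 11/3 in the row of w2, so w2 leaves.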